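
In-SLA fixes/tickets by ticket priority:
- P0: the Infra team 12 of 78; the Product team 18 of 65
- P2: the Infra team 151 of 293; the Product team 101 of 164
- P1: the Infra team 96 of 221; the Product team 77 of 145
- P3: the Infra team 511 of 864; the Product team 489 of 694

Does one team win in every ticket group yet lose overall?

P0: the Infra team 12/78 = 15.4%, the Product team 18/65 = 27.7% → the Product team
P2: the Infra team 151/293 = 51.5%, the Product team 101/164 = 61.6% → the Product team
P1: the Infra team 96/221 = 43.4%, the Product team 77/145 = 53.1% → the Product team
P3: the Infra team 511/864 = 59.1%, the Product team 489/694 = 70.5% → the Product team
Overall: the Infra team 770/1456 = 52.9%, the Product team 685/1068 = 64.1% → the Product team
The Product team wins overall and in every ticket group — no reversal.

No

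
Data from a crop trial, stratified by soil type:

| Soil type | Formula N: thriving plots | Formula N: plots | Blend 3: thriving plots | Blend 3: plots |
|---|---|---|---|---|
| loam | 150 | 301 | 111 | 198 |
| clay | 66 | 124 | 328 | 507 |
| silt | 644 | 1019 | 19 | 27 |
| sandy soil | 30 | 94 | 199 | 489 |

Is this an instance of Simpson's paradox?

Yes

Loam: Formula N 150/301 = 49.8%, Blend 3 111/198 = 56.1% → Blend 3
Clay: Formula N 66/124 = 53.2%, Blend 3 328/507 = 64.7% → Blend 3
Silt: Formula N 644/1019 = 63.2%, Blend 3 19/27 = 70.4% → Blend 3
Sandy soil: Formula N 30/94 = 31.9%, Blend 3 199/489 = 40.7% → Blend 3
Overall: Formula N 890/1538 = 57.9%, Blend 3 657/1221 = 53.8% → Formula N
Blend 3 wins each soil group but Formula N wins overall — the comparison reverses. Blend 3's plots skew toward sandy soil, which has a lower base rate.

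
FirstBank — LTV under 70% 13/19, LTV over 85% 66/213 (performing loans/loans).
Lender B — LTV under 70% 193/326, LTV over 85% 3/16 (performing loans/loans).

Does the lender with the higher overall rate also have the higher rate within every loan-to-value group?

No

LTV under 70%: FirstBank 13/19 = 68.4%, Lender B 193/326 = 59.2% → FirstBank
LTV over 85%: FirstBank 66/213 = 31.0%, Lender B 3/16 = 18.8% → FirstBank
Overall: FirstBank 79/232 = 34.1%, Lender B 196/342 = 57.3% → Lender B
FirstBank wins each loan-to-value group but Lender B wins overall — the comparison reverses. FirstBank's loans skew toward LTV over 85%, which has a lower base rate.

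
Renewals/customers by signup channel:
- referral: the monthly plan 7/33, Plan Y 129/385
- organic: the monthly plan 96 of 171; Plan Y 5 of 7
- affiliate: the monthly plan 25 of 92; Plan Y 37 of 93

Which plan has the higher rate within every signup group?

Referral: the monthly plan 7/33 = 21.2%, Plan Y 129/385 = 33.5% → Plan Y
Organic: the monthly plan 96/171 = 56.1%, Plan Y 5/7 = 71.4% → Plan Y
Affiliate: the monthly plan 25/92 = 27.2%, Plan Y 37/93 = 39.8% → Plan Y
Plan Y has the higher rate in all 3 groups.

Plan Y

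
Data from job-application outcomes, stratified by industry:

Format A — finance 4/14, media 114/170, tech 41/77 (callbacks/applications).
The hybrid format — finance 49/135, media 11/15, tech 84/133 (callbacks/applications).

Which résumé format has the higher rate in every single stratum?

Finance: Format A 4/14 = 28.6%, the hybrid format 49/135 = 36.3% → the hybrid format
Media: Format A 114/170 = 67.1%, the hybrid format 11/15 = 73.3% → the hybrid format
Tech: Format A 41/77 = 53.2%, the hybrid format 84/133 = 63.2% → the hybrid format
The hybrid format has the higher rate in all 3 groups.

the hybrid format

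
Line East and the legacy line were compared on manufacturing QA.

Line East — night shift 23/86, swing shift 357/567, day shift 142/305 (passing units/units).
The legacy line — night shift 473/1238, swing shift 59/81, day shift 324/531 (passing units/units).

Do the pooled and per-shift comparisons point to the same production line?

Night shift: Line East 23/86 = 26.7%, the legacy line 473/1238 = 38.2% → the legacy line
Swing shift: Line East 357/567 = 63.0%, the legacy line 59/81 = 72.8% → the legacy line
Day shift: Line East 142/305 = 46.6%, the legacy line 324/531 = 61.0% → the legacy line
Overall: Line East 522/958 = 54.5%, the legacy line 856/1850 = 46.3% → Line East
The legacy line wins each shift group but Line East wins overall — the comparison reverses. The legacy line's units skew toward night shift, which has a lower base rate.

No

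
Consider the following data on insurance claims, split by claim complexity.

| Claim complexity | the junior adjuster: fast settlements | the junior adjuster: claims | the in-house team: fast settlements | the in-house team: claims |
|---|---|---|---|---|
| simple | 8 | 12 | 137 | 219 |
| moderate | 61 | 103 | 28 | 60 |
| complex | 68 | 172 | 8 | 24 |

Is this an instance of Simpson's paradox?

Yes

Simple: the junior adjuster 8/12 = 66.7%, the in-house team 137/219 = 62.6% → the junior adjuster
Moderate: the junior adjuster 61/103 = 59.2%, the in-house team 28/60 = 46.7% → the junior adjuster
Complex: the junior adjuster 68/172 = 39.5%, the in-house team 8/24 = 33.3% → the junior adjuster
Overall: the junior adjuster 137/287 = 47.7%, the in-house team 173/303 = 57.1% → the in-house team
The junior adjuster wins each claim group but the in-house team wins overall — the comparison reverses. The junior adjuster's claims skew toward complex, which has a lower base rate.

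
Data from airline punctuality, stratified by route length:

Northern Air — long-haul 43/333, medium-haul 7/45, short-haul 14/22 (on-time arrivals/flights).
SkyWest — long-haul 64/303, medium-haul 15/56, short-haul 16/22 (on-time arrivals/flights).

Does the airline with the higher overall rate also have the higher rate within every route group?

Long-haul: Northern Air 43/333 = 12.9%, SkyWest 64/303 = 21.1% → SkyWest
Medium-haul: Northern Air 7/45 = 15.6%, SkyWest 15/56 = 26.8% → SkyWest
Short-haul: Northern Air 14/22 = 63.6%, SkyWest 16/22 = 72.7% → SkyWest
Overall: Northern Air 64/400 = 16.0%, SkyWest 95/381 = 24.9% → SkyWest
SkyWest wins overall and in every route group — no reversal.

Yes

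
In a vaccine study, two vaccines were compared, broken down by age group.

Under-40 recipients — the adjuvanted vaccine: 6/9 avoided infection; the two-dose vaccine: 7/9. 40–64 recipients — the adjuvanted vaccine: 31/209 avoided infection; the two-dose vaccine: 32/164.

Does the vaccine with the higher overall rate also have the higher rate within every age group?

Under-40: the adjuvanted vaccine 6/9 = 66.7%, the two-dose vaccine 7/9 = 77.8% → the two-dose vaccine
40–64: the adjuvanted vaccine 31/209 = 14.8%, the two-dose vaccine 32/164 = 19.5% → the two-dose vaccine
Overall: the adjuvanted vaccine 37/218 = 17.0%, the two-dose vaccine 39/173 = 22.5% → the two-dose vaccine
The two-dose vaccine wins overall and in every age group — no reversal.

Yes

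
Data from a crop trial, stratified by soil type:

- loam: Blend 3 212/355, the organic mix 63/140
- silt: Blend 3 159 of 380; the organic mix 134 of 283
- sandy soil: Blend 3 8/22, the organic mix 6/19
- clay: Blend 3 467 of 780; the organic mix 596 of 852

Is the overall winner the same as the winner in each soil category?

No

Loam: Blend 3 212/355 = 59.7%, the organic mix 63/140 = 45.0% → Blend 3
Silt: Blend 3 159/380 = 41.8%, the organic mix 134/283 = 47.3% → the organic mix
Sandy soil: Blend 3 8/22 = 36.4%, the organic mix 6/19 = 31.6% → Blend 3
Clay: Blend 3 467/780 = 59.9%, the organic mix 596/852 = 70.0% → the organic mix
Overall: Blend 3 846/1537 = 55.0%, the organic mix 799/1294 = 61.7% → the organic mix
Neither sweeps: Blend 3 wins 2 of 4 groups, the organic mix wins 2. The organic mix wins overall but not every group — no Simpson reversal.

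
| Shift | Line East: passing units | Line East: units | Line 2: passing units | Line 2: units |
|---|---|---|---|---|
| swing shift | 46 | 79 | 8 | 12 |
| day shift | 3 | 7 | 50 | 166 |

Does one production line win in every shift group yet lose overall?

No

Swing shift: Line East 46/79 = 58.2%, Line 2 8/12 = 66.7% → Line 2
Day shift: Line East 3/7 = 42.9%, Line 2 50/166 = 30.1% → Line East
Overall: Line East 49/86 = 57.0%, Line 2 58/178 = 32.6% → Line East
Neither sweeps: Line East wins 1 of 2 groups, Line 2 wins 1. Line East wins overall but not every group — no Simpson reversal.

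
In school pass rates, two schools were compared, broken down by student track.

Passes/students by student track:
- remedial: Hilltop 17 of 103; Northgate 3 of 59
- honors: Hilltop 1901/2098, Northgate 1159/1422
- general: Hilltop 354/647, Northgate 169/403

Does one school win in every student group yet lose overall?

Remedial: Hilltop 17/103 = 16.5%, Northgate 3/59 = 5.1% → Hilltop
Honors: Hilltop 1901/2098 = 90.6%, Northgate 1159/1422 = 81.5% → Hilltop
General: Hilltop 354/647 = 54.7%, Northgate 169/403 = 41.9% → Hilltop
Overall: Hilltop 2272/2848 = 79.8%, Northgate 1331/1884 = 70.6% → Hilltop
Hilltop wins overall and in every student group — no reversal.

No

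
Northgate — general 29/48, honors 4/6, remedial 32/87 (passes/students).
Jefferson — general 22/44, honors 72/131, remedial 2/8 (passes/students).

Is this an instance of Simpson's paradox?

General: Northgate 29/48 = 60.4%, Jefferson 22/44 = 50.0% → Northgate
Honors: Northgate 4/6 = 66.7%, Jefferson 72/131 = 55.0% → Northgate
Remedial: Northgate 32/87 = 36.8%, Jefferson 2/8 = 25.0% → Northgate
Overall: Northgate 65/141 = 46.1%, Jefferson 96/183 = 52.5% → Jefferson
Northgate wins each student group but Jefferson wins overall — the comparison reverses. Northgate's students skew toward remedial, which has a lower base rate.

Yes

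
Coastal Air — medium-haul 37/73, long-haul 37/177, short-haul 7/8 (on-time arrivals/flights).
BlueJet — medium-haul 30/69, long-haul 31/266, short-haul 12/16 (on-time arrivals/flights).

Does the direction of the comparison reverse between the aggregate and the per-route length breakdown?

No

Medium-haul: Coastal Air 37/73 = 50.7%, BlueJet 30/69 = 43.5% → Coastal Air
Long-haul: Coastal Air 37/177 = 20.9%, BlueJet 31/266 = 11.7% → Coastal Air
Short-haul: Coastal Air 7/8 = 87.5%, BlueJet 12/16 = 75.0% → Coastal Air
Overall: Coastal Air 81/258 = 31.4%, BlueJet 73/351 = 20.8% → Coastal Air
Coastal Air wins overall and in every route group — no reversal.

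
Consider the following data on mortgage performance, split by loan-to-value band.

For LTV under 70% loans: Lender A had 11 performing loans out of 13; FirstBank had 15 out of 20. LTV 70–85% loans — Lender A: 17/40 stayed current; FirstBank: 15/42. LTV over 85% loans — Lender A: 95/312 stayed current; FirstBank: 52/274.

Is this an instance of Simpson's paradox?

No

LTV under 70%: Lender A 11/13 = 84.6%, FirstBank 15/20 = 75.0% → Lender A
LTV 70–85%: Lender A 17/40 = 42.5%, FirstBank 15/42 = 35.7% → Lender A
LTV over 85%: Lender A 95/312 = 30.4%, FirstBank 52/274 = 19.0% → Lender A
Overall: Lender A 123/365 = 33.7%, FirstBank 82/336 = 24.4% → Lender A
Lender A wins overall and in every loan-to-value group — no reversal.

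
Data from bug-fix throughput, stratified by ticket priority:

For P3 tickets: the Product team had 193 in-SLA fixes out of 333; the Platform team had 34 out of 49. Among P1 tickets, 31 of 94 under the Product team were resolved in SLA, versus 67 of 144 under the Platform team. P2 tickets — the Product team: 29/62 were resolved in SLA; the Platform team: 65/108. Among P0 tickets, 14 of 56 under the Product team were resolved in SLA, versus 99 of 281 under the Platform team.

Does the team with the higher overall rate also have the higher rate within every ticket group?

P3: the Product team 193/333 = 58.0%, the Platform team 34/49 = 69.4% → the Platform team
P1: the Product team 31/94 = 33.0%, the Platform team 67/144 = 46.5% → the Platform team
P2: the Product team 29/62 = 46.8%, the Platform team 65/108 = 60.2% → the Platform team
P0: the Product team 14/56 = 25.0%, the Platform team 99/281 = 35.2% → the Platform team
Overall: the Product team 267/545 = 49.0%, the Platform team 265/582 = 45.5% → the Product team
The Platform team wins each ticket group but the Product team wins overall — the comparison reverses. The Platform team's tickets skew toward P0, which has a lower base rate.

No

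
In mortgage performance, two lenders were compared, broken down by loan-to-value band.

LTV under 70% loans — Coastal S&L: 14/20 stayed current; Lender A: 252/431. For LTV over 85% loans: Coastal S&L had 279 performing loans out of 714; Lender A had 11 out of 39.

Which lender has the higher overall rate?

LTV under 70%: Coastal S&L 14/20 = 70.0%, Lender A 252/431 = 58.5% → Coastal S&L
LTV over 85%: Coastal S&L 279/714 = 39.1%, Lender A 11/39 = 28.2% → Coastal S&L
Overall: Coastal S&L 293/734 = 39.9%, Lender A 263/470 = 56.0% → Lender A
(Coastal S&L wins every loan-to-value group but Lender A wins overall — Coastal S&L's loans skew toward the low-rate LTV over 85% group.)

Lender A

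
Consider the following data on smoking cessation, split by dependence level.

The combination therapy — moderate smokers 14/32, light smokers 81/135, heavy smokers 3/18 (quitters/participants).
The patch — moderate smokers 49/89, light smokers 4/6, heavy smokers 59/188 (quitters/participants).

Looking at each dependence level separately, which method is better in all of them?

the patch

Moderate smokers: the combination therapy 14/32 = 43.8%, the patch 49/89 = 55.1% → the patch
Light smokers: the combination therapy 81/135 = 60.0%, the patch 4/6 = 66.7% → the patch
Heavy smokers: the combination therapy 3/18 = 16.7%, the patch 59/188 = 31.4% → the patch
The patch has the higher rate in all 3 groups.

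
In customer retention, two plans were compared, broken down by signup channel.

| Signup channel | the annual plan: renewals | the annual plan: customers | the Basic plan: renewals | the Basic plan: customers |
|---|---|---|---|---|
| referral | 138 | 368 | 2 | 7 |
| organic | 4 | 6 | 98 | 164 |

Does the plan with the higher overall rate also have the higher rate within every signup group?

No

Referral: the annual plan 138/368 = 37.5%, the Basic plan 2/7 = 28.6% → the annual plan
Organic: the annual plan 4/6 = 66.7%, the Basic plan 98/164 = 59.8% → the annual plan
Overall: the annual plan 142/374 = 38.0%, the Basic plan 100/171 = 58.5% → the Basic plan
The annual plan wins each signup group but the Basic plan wins overall — the comparison reverses. The annual plan's customers skew toward referral, which has a lower base rate.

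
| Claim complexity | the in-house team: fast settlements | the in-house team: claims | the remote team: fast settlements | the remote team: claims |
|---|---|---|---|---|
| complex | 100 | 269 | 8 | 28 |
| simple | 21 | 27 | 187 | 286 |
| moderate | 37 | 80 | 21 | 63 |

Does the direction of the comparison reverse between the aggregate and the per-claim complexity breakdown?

Yes

Complex: the in-house team 100/269 = 37.2%, the remote team 8/28 = 28.6% → the in-house team
Simple: the in-house team 21/27 = 77.8%, the remote team 187/286 = 65.4% → the in-house team
Moderate: the in-house team 37/80 = 46.2%, the remote team 21/63 = 33.3% → the in-house team
Overall: the in-house team 158/376 = 42.0%, the remote team 216/377 = 57.3% → the remote team
The in-house team wins each claim group but the remote team wins overall — the comparison reverses. The in-house team's claims skew toward complex, which has a lower base rate.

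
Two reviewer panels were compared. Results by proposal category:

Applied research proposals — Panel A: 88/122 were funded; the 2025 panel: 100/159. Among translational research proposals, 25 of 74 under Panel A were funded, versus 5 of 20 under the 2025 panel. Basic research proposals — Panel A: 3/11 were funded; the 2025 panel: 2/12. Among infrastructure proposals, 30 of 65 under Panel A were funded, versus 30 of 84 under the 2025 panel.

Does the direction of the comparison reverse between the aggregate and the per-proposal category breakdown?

No

Applied research: Panel A 88/122 = 72.1%, the 2025 panel 100/159 = 62.9% → Panel A
Translational research: Panel A 25/74 = 33.8%, the 2025 panel 5/20 = 25.0% → Panel A
Basic research: Panel A 3/11 = 27.3%, the 2025 panel 2/12 = 16.7% → Panel A
Infrastructure: Panel A 30/65 = 46.2%, the 2025 panel 30/84 = 35.7% → Panel A
Overall: Panel A 146/272 = 53.7%, the 2025 panel 137/275 = 49.8% → Panel A
Panel A wins overall and in every proposal group — no reversal.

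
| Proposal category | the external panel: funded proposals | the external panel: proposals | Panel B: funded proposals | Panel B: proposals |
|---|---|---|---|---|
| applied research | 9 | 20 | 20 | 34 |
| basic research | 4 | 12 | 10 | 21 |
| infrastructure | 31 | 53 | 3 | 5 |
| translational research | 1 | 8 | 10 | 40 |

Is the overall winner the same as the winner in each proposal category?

No

Applied research: the external panel 9/20 = 45.0%, Panel B 20/34 = 58.8% → Panel B
Basic research: the external panel 4/12 = 33.3%, Panel B 10/21 = 47.6% → Panel B
Infrastructure: the external panel 31/53 = 58.5%, Panel B 3/5 = 60.0% → Panel B
Translational research: the external panel 1/8 = 12.5%, Panel B 10/40 = 25.0% → Panel B
Overall: the external panel 45/93 = 48.4%, Panel B 43/100 = 43.0% → the external panel
Panel B wins each proposal group but the external panel wins overall — the comparison reverses. Panel B's proposals skew toward translational research, which has a lower base rate.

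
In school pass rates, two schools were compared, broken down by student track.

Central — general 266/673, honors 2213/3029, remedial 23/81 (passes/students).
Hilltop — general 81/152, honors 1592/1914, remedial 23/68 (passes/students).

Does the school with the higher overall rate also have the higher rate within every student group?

General: Central 266/673 = 39.5%, Hilltop 81/152 = 53.3% → Hilltop
Honors: Central 2213/3029 = 73.1%, Hilltop 1592/1914 = 83.2% → Hilltop
Remedial: Central 23/81 = 28.4%, Hilltop 23/68 = 33.8% → Hilltop
Overall: Central 2502/3783 = 66.1%, Hilltop 1696/2134 = 79.5% → Hilltop
Hilltop wins overall and in every student group — no reversal.

Yes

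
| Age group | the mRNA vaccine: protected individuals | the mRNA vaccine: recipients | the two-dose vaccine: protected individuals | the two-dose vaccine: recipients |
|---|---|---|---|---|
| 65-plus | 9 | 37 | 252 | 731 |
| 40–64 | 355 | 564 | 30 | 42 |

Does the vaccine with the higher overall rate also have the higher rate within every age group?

No

65-plus: the mRNA vaccine 9/37 = 24.3%, the two-dose vaccine 252/731 = 34.5% → the two-dose vaccine
40–64: the mRNA vaccine 355/564 = 62.9%, the two-dose vaccine 30/42 = 71.4% → the two-dose vaccine
Overall: the mRNA vaccine 364/601 = 60.6%, the two-dose vaccine 282/773 = 36.5% → the mRNA vaccine
The two-dose vaccine wins each age group but the mRNA vaccine wins overall — the comparison reverses. The two-dose vaccine's recipients skew toward 65-plus, which has a lower base rate.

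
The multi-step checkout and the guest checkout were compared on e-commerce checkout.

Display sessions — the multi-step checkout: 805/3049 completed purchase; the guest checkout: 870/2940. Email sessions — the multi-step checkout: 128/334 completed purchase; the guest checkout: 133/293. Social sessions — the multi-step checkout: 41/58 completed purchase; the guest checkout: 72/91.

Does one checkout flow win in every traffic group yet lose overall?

Display: the multi-step checkout 805/3049 = 26.4%, the guest checkout 870/2940 = 29.6% → the guest checkout
Email: the multi-step checkout 128/334 = 38.3%, the guest checkout 133/293 = 45.4% → the guest checkout
Social: the multi-step checkout 41/58 = 70.7%, the guest checkout 72/91 = 79.1% → the guest checkout
Overall: the multi-step checkout 974/3441 = 28.3%, the guest checkout 1075/3324 = 32.3% → the guest checkout
The guest checkout wins overall and in every traffic group — no reversal.

No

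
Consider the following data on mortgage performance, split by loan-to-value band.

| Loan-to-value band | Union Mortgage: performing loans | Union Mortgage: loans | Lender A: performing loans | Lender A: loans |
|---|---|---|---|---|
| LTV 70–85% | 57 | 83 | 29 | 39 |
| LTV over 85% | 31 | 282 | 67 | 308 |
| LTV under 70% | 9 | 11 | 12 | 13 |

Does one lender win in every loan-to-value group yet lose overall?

LTV 70–85%: Union Mortgage 57/83 = 68.7%, Lender A 29/39 = 74.4% → Lender A
LTV over 85%: Union Mortgage 31/282 = 11.0%, Lender A 67/308 = 21.8% → Lender A
LTV under 70%: Union Mortgage 9/11 = 81.8%, Lender A 12/13 = 92.3% → Lender A
Overall: Union Mortgage 97/376 = 25.8%, Lender A 108/360 = 30.0% → Lender A
Lender A wins overall and in every loan-to-value group — no reversal.

No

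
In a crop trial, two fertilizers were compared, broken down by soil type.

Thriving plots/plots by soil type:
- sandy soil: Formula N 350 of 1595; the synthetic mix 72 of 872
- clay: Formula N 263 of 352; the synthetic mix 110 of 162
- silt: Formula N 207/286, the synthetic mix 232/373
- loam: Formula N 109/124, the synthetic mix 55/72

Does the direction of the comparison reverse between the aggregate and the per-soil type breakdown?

No

Sandy soil: Formula N 350/1595 = 21.9%, the synthetic mix 72/872 = 8.3% → Formula N
Clay: Formula N 263/352 = 74.7%, the synthetic mix 110/162 = 67.9% → Formula N
Silt: Formula N 207/286 = 72.4%, the synthetic mix 232/373 = 62.2% → Formula N
Loam: Formula N 109/124 = 87.9%, the synthetic mix 55/72 = 76.4% → Formula N
Overall: Formula N 929/2357 = 39.4%, the synthetic mix 469/1479 = 31.7% → Formula N
Formula N wins overall and in every soil group — no reversal.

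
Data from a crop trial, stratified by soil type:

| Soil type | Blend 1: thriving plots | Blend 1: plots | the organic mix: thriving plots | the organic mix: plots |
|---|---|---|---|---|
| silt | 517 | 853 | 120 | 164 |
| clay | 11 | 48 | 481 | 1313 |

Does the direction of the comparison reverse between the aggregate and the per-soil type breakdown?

Silt: Blend 1 517/853 = 60.6%, the organic mix 120/164 = 73.2% → the organic mix
Clay: Blend 1 11/48 = 22.9%, the organic mix 481/1313 = 36.6% → the organic mix
Overall: Blend 1 528/901 = 58.6%, the organic mix 601/1477 = 40.7% → Blend 1
The organic mix wins each soil group but Blend 1 wins overall — the comparison reverses. The organic mix's plots skew toward clay, which has a lower base rate.

Yes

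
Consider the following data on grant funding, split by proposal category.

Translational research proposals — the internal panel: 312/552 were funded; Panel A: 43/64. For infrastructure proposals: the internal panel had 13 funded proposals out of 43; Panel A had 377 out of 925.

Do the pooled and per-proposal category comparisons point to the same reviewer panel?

No

Translational research: the internal panel 312/552 = 56.5%, Panel A 43/64 = 67.2% → Panel A
Infrastructure: the internal panel 13/43 = 30.2%, Panel A 377/925 = 40.8% → Panel A
Overall: the internal panel 325/595 = 54.6%, Panel A 420/989 = 42.5% → the internal panel
Panel A wins each proposal group but the internal panel wins overall — the comparison reverses. Panel A's proposals skew toward infrastructure, which has a lower base rate.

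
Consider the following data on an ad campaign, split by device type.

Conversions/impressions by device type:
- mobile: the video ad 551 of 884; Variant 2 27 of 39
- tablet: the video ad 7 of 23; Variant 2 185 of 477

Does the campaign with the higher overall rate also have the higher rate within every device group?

No

Mobile: the video ad 551/884 = 62.3%, Variant 2 27/39 = 69.2% → Variant 2
Tablet: the video ad 7/23 = 30.4%, Variant 2 185/477 = 38.8% → Variant 2
Overall: the video ad 558/907 = 61.5%, Variant 2 212/516 = 41.1% → the video ad
Variant 2 wins each device group but the video ad wins overall — the comparison reverses. Variant 2's impressions skew toward tablet, which has a lower base rate.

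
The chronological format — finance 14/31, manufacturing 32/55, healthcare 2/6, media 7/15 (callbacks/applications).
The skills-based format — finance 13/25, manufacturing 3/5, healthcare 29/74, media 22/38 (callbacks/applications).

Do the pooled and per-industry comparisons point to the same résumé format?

Finance: the chronological format 14/31 = 45.2%, the skills-based format 13/25 = 52.0% → the skills-based format
Manufacturing: the chronological format 32/55 = 58.2%, the skills-based format 3/5 = 60.0% → the skills-based format
Healthcare: the chronological format 2/6 = 33.3%, the skills-based format 29/74 = 39.2% → the skills-based format
Media: the chronological format 7/15 = 46.7%, the skills-based format 22/38 = 57.9% → the skills-based format
Overall: the chronological format 55/107 = 51.4%, the skills-based format 67/142 = 47.2% → the chronological format
The skills-based format wins each industry group but the chronological format wins overall — the comparison reverses. The skills-based format's applications skew toward healthcare, which has a lower base rate.

No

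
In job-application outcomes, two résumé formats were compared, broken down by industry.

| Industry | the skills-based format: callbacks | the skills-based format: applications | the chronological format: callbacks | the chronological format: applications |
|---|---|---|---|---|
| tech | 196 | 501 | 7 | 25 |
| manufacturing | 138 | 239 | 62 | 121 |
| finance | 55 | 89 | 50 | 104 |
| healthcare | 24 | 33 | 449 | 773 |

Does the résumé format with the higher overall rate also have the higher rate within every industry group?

No

Tech: the skills-based format 196/501 = 39.1%, the chronological format 7/25 = 28.0% → the skills-based format
Manufacturing: the skills-based format 138/239 = 57.7%, the chronological format 62/121 = 51.2% → the skills-based format
Finance: the skills-based format 55/89 = 61.8%, the chronological format 50/104 = 48.1% → the skills-based format
Healthcare: the skills-based format 24/33 = 72.7%, the chronological format 449/773 = 58.1% → the skills-based format
Overall: the skills-based format 413/862 = 47.9%, the chronological format 568/1023 = 55.5% → the chronological format
The skills-based format wins each industry group but the chronological format wins overall — the comparison reverses. The skills-based format's applications skew toward tech, which has a lower base rate.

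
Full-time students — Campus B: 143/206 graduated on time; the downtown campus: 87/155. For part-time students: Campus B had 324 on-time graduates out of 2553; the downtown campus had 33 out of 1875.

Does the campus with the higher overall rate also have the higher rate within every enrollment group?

Yes

Full-time: Campus B 143/206 = 69.4%, the downtown campus 87/155 = 56.1% → Campus B
Part-time: Campus B 324/2553 = 12.7%, the downtown campus 33/1875 = 1.8% → Campus B
Overall: Campus B 467/2759 = 16.9%, the downtown campus 120/2030 = 5.9% → Campus B
Campus B wins overall and in every enrollment group — no reversal.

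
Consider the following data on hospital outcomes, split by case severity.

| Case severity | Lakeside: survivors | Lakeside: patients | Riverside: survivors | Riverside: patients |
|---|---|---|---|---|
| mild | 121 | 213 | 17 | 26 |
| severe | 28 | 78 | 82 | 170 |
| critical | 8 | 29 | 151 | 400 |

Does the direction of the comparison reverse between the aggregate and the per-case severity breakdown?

Yes

Mild: Lakeside 121/213 = 56.8%, Riverside 17/26 = 65.4% → Riverside
Severe: Lakeside 28/78 = 35.9%, Riverside 82/170 = 48.2% → Riverside
Critical: Lakeside 8/29 = 27.6%, Riverside 151/400 = 37.8% → Riverside
Overall: Lakeside 157/320 = 49.1%, Riverside 250/596 = 41.9% → Lakeside
Riverside wins each case group but Lakeside wins overall — the comparison reverses. Riverside's patients skew toward critical, which has a lower base rate.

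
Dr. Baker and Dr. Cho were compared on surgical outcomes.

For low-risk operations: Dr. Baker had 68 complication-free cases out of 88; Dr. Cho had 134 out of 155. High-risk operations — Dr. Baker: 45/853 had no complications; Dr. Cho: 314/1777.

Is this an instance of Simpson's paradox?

No

Low-risk: Dr. Baker 68/88 = 77.3%, Dr. Cho 134/155 = 86.5% → Dr. Cho
High-risk: Dr. Baker 45/853 = 5.3%, Dr. Cho 314/1777 = 17.7% → Dr. Cho
Overall: Dr. Baker 113/941 = 12.0%, Dr. Cho 448/1932 = 23.2% → Dr. Cho
Dr. Cho wins overall and in every patient risk group — no reversal.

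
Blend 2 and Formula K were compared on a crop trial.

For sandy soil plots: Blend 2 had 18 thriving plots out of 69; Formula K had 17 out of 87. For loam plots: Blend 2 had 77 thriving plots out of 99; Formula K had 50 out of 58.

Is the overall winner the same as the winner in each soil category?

Sandy soil: Blend 2 18/69 = 26.1%, Formula K 17/87 = 19.5% → Blend 2
Loam: Blend 2 77/99 = 77.8%, Formula K 50/58 = 86.2% → Formula K
Overall: Blend 2 95/168 = 56.5%, Formula K 67/145 = 46.2% → Blend 2
Neither sweeps: Blend 2 wins 1 of 2 groups, Formula K wins 1. Blend 2 wins overall but not every group — no Simpson reversal.

No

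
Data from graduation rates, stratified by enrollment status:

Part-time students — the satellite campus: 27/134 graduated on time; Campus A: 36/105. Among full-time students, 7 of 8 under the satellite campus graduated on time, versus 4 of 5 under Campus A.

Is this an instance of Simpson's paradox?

Part-time: the satellite campus 27/134 = 20.1%, Campus A 36/105 = 34.3% → Campus A
Full-time: the satellite campus 7/8 = 87.5%, Campus A 4/5 = 80.0% → the satellite campus
Overall: the satellite campus 34/142 = 23.9%, Campus A 40/110 = 36.4% → Campus A
Neither sweeps: the satellite campus wins 1 of 2 groups, Campus A wins 1. Campus A wins overall but not every group — no Simpson reversal.

No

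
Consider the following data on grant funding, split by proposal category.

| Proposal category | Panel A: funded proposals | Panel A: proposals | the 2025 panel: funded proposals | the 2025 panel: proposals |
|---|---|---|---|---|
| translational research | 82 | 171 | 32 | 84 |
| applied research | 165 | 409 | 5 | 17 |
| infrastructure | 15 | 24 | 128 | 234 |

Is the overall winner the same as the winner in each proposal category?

Translational research: Panel A 82/171 = 48.0%, the 2025 panel 32/84 = 38.1% → Panel A
Applied research: Panel A 165/409 = 40.3%, the 2025 panel 5/17 = 29.4% → Panel A
Infrastructure: Panel A 15/24 = 62.5%, the 2025 panel 128/234 = 54.7% → Panel A
Overall: Panel A 262/604 = 43.4%, the 2025 panel 165/335 = 49.3% → the 2025 panel
Panel A wins each proposal group but the 2025 panel wins overall — the comparison reverses. Panel A's proposals skew toward applied research, which has a lower base rate.

No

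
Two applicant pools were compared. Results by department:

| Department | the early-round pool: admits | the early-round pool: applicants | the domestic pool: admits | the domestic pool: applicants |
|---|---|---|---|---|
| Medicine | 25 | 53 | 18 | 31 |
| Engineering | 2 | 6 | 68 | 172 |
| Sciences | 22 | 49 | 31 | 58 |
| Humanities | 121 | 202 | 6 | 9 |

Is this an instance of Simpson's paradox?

Yes

Medicine: the early-round pool 25/53 = 47.2%, the domestic pool 18/31 = 58.1% → the domestic pool
Engineering: the early-round pool 2/6 = 33.3%, the domestic pool 68/172 = 39.5% → the domestic pool
Sciences: the early-round pool 22/49 = 44.9%, the domestic pool 31/58 = 53.4% → the domestic pool
Humanities: the early-round pool 121/202 = 59.9%, the domestic pool 6/9 = 66.7% → the domestic pool
Overall: the early-round pool 170/310 = 54.8%, the domestic pool 123/270 = 45.6% → the early-round pool
The domestic pool wins each department group but the early-round pool wins overall — the comparison reverses. The domestic pool's applicants skew toward Engineering, which has a lower base rate.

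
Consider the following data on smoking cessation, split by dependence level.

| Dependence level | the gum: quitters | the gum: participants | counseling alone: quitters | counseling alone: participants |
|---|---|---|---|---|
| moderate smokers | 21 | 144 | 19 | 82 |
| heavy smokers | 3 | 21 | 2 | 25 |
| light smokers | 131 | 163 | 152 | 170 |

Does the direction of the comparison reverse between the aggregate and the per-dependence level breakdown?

Moderate smokers: the gum 21/144 = 14.6%, counseling alone 19/82 = 23.2% → counseling alone
Heavy smokers: the gum 3/21 = 14.3%, counseling alone 2/25 = 8.0% → the gum
Light smokers: the gum 131/163 = 80.4%, counseling alone 152/170 = 89.4% → counseling alone
Overall: the gum 155/328 = 47.3%, counseling alone 173/277 = 62.5% → counseling alone
Neither sweeps: the gum wins 1 of 3 groups, counseling alone wins 2. Counseling alone wins overall but not every group — no Simpson reversal.

No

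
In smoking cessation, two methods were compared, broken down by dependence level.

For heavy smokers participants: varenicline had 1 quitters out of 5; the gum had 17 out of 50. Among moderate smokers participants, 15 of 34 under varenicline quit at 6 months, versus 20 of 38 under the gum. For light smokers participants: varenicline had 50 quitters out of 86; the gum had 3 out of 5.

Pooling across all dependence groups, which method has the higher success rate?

Heavy smokers: varenicline 1/5 = 20.0%, the gum 17/50 = 34.0% → the gum
Moderate smokers: varenicline 15/34 = 44.1%, the gum 20/38 = 52.6% → the gum
Light smokers: varenicline 50/86 = 58.1%, the gum 3/5 = 60.0% → the gum
Overall: varenicline 66/125 = 52.8%, the gum 40/93 = 43.0% → varenicline
(The gum wins every dependence group but varenicline wins overall — the gum's participants skew toward the low-rate heavy smokers group.)

varenicline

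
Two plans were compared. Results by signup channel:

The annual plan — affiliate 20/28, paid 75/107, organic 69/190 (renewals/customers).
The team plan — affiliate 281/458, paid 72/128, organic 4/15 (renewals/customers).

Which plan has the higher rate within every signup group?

the annual plan

Affiliate: the annual plan 20/28 = 71.4%, the team plan 281/458 = 61.4% → the annual plan
Paid: the annual plan 75/107 = 70.1%, the team plan 72/128 = 56.2% → the annual plan
Organic: the annual plan 69/190 = 36.3%, the team plan 4/15 = 26.7% → the annual plan
The annual plan has the higher rate in all 3 groups.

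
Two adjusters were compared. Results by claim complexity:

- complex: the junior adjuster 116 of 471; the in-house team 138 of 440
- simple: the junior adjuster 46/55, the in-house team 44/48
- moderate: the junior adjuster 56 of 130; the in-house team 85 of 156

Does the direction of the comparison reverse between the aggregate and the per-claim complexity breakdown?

Complex: the junior adjuster 116/471 = 24.6%, the in-house team 138/440 = 31.4% → the in-house team
Simple: the junior adjuster 46/55 = 83.6%, the in-house team 44/48 = 91.7% → the in-house team
Moderate: the junior adjuster 56/130 = 43.1%, the in-house team 85/156 = 54.5% → the in-house team
Overall: the junior adjuster 218/656 = 33.2%, the in-house team 267/644 = 41.5% → the in-house team
The in-house team wins overall and in every claim group — no reversal.

No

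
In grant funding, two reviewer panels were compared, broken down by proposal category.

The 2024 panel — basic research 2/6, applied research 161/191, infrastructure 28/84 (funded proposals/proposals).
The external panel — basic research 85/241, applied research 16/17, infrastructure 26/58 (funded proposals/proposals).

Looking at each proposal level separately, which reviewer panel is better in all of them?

Basic research: the 2024 panel 2/6 = 33.3%, the external panel 85/241 = 35.3% → the external panel
Applied research: the 2024 panel 161/191 = 84.3%, the external panel 16/17 = 94.1% → the external panel
Infrastructure: the 2024 panel 28/84 = 33.3%, the external panel 26/58 = 44.8% → the external panel
The external panel has the higher rate in all 3 groups.

the external panel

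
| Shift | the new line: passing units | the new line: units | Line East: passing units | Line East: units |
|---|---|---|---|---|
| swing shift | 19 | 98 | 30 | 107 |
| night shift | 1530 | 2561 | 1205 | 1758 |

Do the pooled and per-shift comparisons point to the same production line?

Yes

Swing shift: the new line 19/98 = 19.4%, Line East 30/107 = 28.0% → Line East
Night shift: the new line 1530/2561 = 59.7%, Line East 1205/1758 = 68.5% → Line East
Overall: the new line 1549/2659 = 58.3%, Line East 1235/1865 = 66.2% → Line East
Line East wins overall and in every shift group — no reversal.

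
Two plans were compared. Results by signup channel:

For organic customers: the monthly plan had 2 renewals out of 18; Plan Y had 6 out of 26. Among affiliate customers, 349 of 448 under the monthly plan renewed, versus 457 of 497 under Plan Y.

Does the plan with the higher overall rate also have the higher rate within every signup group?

Yes

Organic: the monthly plan 2/18 = 11.1%, Plan Y 6/26 = 23.1% → Plan Y
Affiliate: the monthly plan 349/448 = 77.9%, Plan Y 457/497 = 92.0% → Plan Y
Overall: the monthly plan 351/466 = 75.3%, Plan Y 463/523 = 88.5% → Plan Y
Plan Y wins overall and in every signup group — no reversal.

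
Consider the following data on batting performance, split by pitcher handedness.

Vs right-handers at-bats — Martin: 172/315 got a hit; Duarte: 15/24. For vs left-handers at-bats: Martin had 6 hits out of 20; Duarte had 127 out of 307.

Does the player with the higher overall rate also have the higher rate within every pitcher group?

Vs right-handers: Martin 172/315 = 54.6%, Duarte 15/24 = 62.5% → Duarte
Vs left-handers: Martin 6/20 = 30.0%, Duarte 127/307 = 41.4% → Duarte
Overall: Martin 178/335 = 53.1%, Duarte 142/331 = 42.9% → Martin
Duarte wins each pitcher group but Martin wins overall — the comparison reverses. Duarte's at-bats skew toward vs left-handers, which has a lower base rate.

No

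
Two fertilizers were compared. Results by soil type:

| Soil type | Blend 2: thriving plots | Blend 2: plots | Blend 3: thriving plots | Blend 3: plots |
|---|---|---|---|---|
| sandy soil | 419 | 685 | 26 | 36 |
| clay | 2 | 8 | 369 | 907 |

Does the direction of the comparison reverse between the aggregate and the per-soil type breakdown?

Yes

Sandy soil: Blend 2 419/685 = 61.2%, Blend 3 26/36 = 72.2% → Blend 3
Clay: Blend 2 2/8 = 25.0%, Blend 3 369/907 = 40.7% → Blend 3
Overall: Blend 2 421/693 = 60.8%, Blend 3 395/943 = 41.9% → Blend 2
Blend 3 wins each soil group but Blend 2 wins overall — the comparison reverses. Blend 3's plots skew toward clay, which has a lower base rate.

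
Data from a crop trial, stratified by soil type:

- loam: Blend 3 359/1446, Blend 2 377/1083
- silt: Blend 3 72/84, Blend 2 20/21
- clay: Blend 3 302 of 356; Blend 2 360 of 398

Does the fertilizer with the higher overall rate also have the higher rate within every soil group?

Yes

Loam: Blend 3 359/1446 = 24.8%, Blend 2 377/1083 = 34.8% → Blend 2
Silt: Blend 3 72/84 = 85.7%, Blend 2 20/21 = 95.2% → Blend 2
Clay: Blend 3 302/356 = 84.8%, Blend 2 360/398 = 90.5% → Blend 2
Overall: Blend 3 733/1886 = 38.9%, Blend 2 757/1502 = 50.4% → Blend 2
Blend 2 wins overall and in every soil group — no reversal.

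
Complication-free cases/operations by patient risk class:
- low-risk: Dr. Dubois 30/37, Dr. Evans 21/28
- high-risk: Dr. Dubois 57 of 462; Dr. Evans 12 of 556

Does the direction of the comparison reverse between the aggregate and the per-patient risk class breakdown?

Low-risk: Dr. Dubois 30/37 = 81.1%, Dr. Evans 21/28 = 75.0% → Dr. Dubois
High-risk: Dr. Dubois 57/462 = 12.3%, Dr. Evans 12/556 = 2.2% → Dr. Dubois
Overall: Dr. Dubois 87/499 = 17.4%, Dr. Evans 33/584 = 5.7% → Dr. Dubois
Dr. Dubois wins overall and in every patient risk group — no reversal.

No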